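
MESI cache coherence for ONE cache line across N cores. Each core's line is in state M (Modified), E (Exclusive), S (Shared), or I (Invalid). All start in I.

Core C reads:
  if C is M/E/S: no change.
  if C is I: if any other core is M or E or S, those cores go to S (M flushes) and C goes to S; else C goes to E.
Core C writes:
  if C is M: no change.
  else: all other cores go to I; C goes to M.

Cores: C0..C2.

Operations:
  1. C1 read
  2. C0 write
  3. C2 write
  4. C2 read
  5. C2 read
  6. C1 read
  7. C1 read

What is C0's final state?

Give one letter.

Op 1: C1 read [C1 read from I: no other sharers -> C1=E (exclusive)] -> [I,E,I]
Op 2: C0 write [C0 write: invalidate ['C1=E'] -> C0=M] -> [M,I,I]
Op 3: C2 write [C2 write: invalidate ['C0=M'] -> C2=M] -> [I,I,M]
Op 4: C2 read [C2 read: already in M, no change] -> [I,I,M]
Op 5: C2 read [C2 read: already in M, no change] -> [I,I,M]
Op 6: C1 read [C1 read from I: others=['C2=M'] -> C1=S, others downsized to S] -> [I,S,S]
Op 7: C1 read [C1 read: already in S, no change] -> [I,S,S]

Answer: I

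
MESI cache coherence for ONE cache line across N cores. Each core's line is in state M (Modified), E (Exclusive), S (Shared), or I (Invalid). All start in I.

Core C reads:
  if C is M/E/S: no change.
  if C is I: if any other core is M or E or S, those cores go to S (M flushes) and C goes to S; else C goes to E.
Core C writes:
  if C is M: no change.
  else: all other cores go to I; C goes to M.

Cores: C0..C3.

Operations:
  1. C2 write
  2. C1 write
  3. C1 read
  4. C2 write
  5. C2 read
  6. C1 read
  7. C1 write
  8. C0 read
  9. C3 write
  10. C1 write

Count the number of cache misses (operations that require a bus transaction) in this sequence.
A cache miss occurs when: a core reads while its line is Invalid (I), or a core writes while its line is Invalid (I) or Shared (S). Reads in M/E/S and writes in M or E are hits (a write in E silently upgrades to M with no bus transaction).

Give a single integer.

Answer: 8

Derivation:
Op 1: C2 write [C2 write: invalidate none -> C2=M] -> [I,I,M,I] [MISS #1: write from I]
Op 2: C1 write [C1 write: invalidate ['C2=M'] -> C1=M] -> [I,M,I,I] [MISS #2: write from I]
Op 3: C1 read [C1 read: already in M, no change] -> [I,M,I,I] [hit: read from M]
Op 4: C2 write [C2 write: invalidate ['C1=M'] -> C2=M] -> [I,I,M,I] [MISS #3: write from I]
Op 5: C2 read [C2 read: already in M, no change] -> [I,I,M,I] [hit: read from M]
Op 6: C1 read [C1 read from I: others=['C2=M'] -> C1=S, others downsized to S] -> [I,S,S,I] [MISS #4: read from I]
Op 7: C1 write [C1 write: invalidate ['C2=S'] -> C1=M] -> [I,M,I,I] [MISS #5: write from S]
Op 8: C0 read [C0 read from I: others=['C1=M'] -> C0=S, others downsized to S] -> [S,S,I,I] [MISS #6: read from I]
Op 9: C3 write [C3 write: invalidate ['C0=S', 'C1=S'] -> C3=M] -> [I,I,I,M] [MISS #7: write from I]
Op 10: C1 write [C1 write: invalidate ['C3=M'] -> C1=M] -> [I,M,I,I] [MISS #8: write from I]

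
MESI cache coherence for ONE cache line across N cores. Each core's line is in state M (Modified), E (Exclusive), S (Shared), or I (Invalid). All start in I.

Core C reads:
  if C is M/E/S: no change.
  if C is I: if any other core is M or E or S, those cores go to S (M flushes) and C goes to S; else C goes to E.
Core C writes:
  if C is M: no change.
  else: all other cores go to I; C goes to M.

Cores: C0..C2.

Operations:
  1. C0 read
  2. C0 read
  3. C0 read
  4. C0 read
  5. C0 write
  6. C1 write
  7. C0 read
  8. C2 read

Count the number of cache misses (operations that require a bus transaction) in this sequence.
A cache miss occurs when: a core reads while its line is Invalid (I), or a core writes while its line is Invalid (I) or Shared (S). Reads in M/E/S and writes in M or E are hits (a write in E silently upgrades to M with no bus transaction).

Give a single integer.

Answer: 4

Derivation:
Op 1: C0 read [C0 read from I: no other sharers -> C0=E (exclusive)] -> [E,I,I] [MISS #1: read from I]
Op 2: C0 read [C0 read: already in E, no change] -> [E,I,I] [hit: read from E]
Op 3: C0 read [C0 read: already in E, no change] -> [E,I,I] [hit: read from E]
Op 4: C0 read [C0 read: already in E, no change] -> [E,I,I] [hit: read from E]
Op 5: C0 write [C0 write: invalidate none -> C0=M] -> [M,I,I] [hit: write from E is a silent E->M upgrade, no bus transaction]
Op 6: C1 write [C1 write: invalidate ['C0=M'] -> C1=M] -> [I,M,I] [MISS #2: write from I]
Op 7: C0 read [C0 read from I: others=['C1=M'] -> C0=S, others downsized to S] -> [S,S,I] [MISS #3: read from I]
Op 8: C2 read [C2 read from I: others=['C0=S', 'C1=S'] -> C2=S, others downsized to S] -> [S,S,S] [MISS #4: read from I]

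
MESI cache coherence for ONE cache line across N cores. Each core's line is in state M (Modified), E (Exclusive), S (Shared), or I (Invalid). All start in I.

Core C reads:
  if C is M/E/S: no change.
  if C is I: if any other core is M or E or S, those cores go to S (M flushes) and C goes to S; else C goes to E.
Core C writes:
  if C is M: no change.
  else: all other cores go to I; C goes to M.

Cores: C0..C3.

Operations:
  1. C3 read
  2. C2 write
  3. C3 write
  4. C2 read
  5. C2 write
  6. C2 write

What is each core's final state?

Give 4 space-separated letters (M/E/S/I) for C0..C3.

Answer: I I M I

Derivation:
Op 1: C3 read [C3 read from I: no other sharers -> C3=E (exclusive)] -> [I,I,I,E]
Op 2: C2 write [C2 write: invalidate ['C3=E'] -> C2=M] -> [I,I,M,I]
Op 3: C3 write [C3 write: invalidate ['C2=M'] -> C3=M] -> [I,I,I,M]
Op 4: C2 read [C2 read from I: others=['C3=M'] -> C2=S, others downsized to S] -> [I,I,S,S]
Op 5: C2 write [C2 write: invalidate ['C3=S'] -> C2=M] -> [I,I,M,I]
Op 6: C2 write [C2 write: already M (modified), no change] -> [I,I,M,I]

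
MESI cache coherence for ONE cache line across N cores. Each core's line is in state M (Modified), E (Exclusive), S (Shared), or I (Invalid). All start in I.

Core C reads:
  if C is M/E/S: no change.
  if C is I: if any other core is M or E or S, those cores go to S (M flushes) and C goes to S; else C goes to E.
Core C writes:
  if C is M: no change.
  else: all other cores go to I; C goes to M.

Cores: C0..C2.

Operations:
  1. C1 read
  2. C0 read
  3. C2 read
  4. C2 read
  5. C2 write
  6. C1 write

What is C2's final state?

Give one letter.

Answer: I

Derivation:
Op 1: C1 read [C1 read from I: no other sharers -> C1=E (exclusive)] -> [I,E,I]
Op 2: C0 read [C0 read from I: others=['C1=E'] -> C0=S, others downsized to S] -> [S,S,I]
Op 3: C2 read [C2 read from I: others=['C0=S', 'C1=S'] -> C2=S, others downsized to S] -> [S,S,S]
Op 4: C2 read [C2 read: already in S, no change] -> [S,S,S]
Op 5: C2 write [C2 write: invalidate ['C0=S', 'C1=S'] -> C2=M] -> [I,I,M]
Op 6: C1 write [C1 write: invalidate ['C2=M'] -> C1=M] -> [I,M,I]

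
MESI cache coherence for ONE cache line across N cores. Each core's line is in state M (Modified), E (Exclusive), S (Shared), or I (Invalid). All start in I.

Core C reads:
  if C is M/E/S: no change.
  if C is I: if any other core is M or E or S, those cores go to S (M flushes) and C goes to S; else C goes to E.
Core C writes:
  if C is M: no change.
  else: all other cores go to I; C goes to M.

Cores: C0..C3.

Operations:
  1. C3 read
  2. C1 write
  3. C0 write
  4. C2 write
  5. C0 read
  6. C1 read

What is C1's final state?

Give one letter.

Answer: S

Derivation:
Op 1: C3 read [C3 read from I: no other sharers -> C3=E (exclusive)] -> [I,I,I,E]
Op 2: C1 write [C1 write: invalidate ['C3=E'] -> C1=M] -> [I,M,I,I]
Op 3: C0 write [C0 write: invalidate ['C1=M'] -> C0=M] -> [M,I,I,I]
Op 4: C2 write [C2 write: invalidate ['C0=M'] -> C2=M] -> [I,I,M,I]
Op 5: C0 read [C0 read from I: others=['C2=M'] -> C0=S, others downsized to S] -> [S,I,S,I]
Op 6: C1 read [C1 read from I: others=['C0=S', 'C2=S'] -> C1=S, others downsized to S] -> [S,S,S,I]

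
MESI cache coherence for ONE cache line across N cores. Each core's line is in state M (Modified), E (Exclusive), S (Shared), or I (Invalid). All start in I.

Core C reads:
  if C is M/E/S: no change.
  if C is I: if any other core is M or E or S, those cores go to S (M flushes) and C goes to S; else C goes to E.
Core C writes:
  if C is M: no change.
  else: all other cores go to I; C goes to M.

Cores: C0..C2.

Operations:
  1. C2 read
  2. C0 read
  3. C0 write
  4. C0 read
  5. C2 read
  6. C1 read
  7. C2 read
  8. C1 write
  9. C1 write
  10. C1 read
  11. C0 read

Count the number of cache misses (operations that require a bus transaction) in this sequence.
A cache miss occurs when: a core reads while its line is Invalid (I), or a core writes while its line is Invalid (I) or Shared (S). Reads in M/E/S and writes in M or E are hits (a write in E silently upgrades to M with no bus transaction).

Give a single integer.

Op 1: C2 read [C2 read from I: no other sharers -> C2=E (exclusive)] -> [I,I,E] [MISS #1: read from I]
Op 2: C0 read [C0 read from I: others=['C2=E'] -> C0=S, others downsized to S] -> [S,I,S] [MISS #2: read from I]
Op 3: C0 write [C0 write: invalidate ['C2=S'] -> C0=M] -> [M,I,I] [MISS #3: write from S]
Op 4: C0 read [C0 read: already in M, no change] -> [M,I,I] [hit: read from M]
Op 5: C2 read [C2 read from I: others=['C0=M'] -> C2=S, others downsized to S] -> [S,I,S] [MISS #4: read from I]
Op 6: C1 read [C1 read from I: others=['C0=S', 'C2=S'] -> C1=S, others downsized to S] -> [S,S,S] [MISS #5: read from I]
Op 7: C2 read [C2 read: already in S, no change] -> [S,S,S] [hit: read from S]
Op 8: C1 write [C1 write: invalidate ['C0=S', 'C2=S'] -> C1=M] -> [I,M,I] [MISS #6: write from S]
Op 9: C1 write [C1 write: already M (modified), no change] -> [I,M,I] [hit: write from M]
Op 10: C1 read [C1 read: already in M, no change] -> [I,M,I] [hit: read from M]
Op 11: C0 read [C0 read from I: others=['C1=M'] -> C0=S, others downsized to S] -> [S,S,I] [MISS #7: read from I]

Answer: 7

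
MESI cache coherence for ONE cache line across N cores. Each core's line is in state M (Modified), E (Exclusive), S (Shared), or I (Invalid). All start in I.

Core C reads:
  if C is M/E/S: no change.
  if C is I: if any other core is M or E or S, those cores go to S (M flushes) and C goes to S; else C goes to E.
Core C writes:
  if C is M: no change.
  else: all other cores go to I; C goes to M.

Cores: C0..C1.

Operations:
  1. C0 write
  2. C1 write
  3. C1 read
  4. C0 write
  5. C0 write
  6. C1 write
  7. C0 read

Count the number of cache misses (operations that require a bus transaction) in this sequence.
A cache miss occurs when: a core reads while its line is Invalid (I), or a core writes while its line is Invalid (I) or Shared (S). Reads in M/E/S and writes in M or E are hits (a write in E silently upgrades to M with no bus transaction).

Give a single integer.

Op 1: C0 write [C0 write: invalidate none -> C0=M] -> [M,I] [MISS #1: write from I]
Op 2: C1 write [C1 write: invalidate ['C0=M'] -> C1=M] -> [I,M] [MISS #2: write from I]
Op 3: C1 read [C1 read: already in M, no change] -> [I,M] [hit: read from M]
Op 4: C0 write [C0 write: invalidate ['C1=M'] -> C0=M] -> [M,I] [MISS #3: write from I]
Op 5: C0 write [C0 write: already M (modified), no change] -> [M,I] [hit: write from M]
Op 6: C1 write [C1 write: invalidate ['C0=M'] -> C1=M] -> [I,M] [MISS #4: write from I]
Op 7: C0 read [C0 read from I: others=['C1=M'] -> C0=S, others downsized to S] -> [S,S] [MISS #5: read from I]

Answer: 5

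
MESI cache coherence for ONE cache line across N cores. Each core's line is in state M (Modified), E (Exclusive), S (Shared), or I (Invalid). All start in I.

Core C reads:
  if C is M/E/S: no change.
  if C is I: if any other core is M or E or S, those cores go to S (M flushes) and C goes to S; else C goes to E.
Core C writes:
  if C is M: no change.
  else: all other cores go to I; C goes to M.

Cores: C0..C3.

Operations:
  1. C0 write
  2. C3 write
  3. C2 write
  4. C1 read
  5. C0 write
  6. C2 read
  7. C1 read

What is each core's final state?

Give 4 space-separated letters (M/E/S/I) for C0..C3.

Answer: S S S I

Derivation:
Op 1: C0 write [C0 write: invalidate none -> C0=M] -> [M,I,I,I]
Op 2: C3 write [C3 write: invalidate ['C0=M'] -> C3=M] -> [I,I,I,M]
Op 3: C2 write [C2 write: invalidate ['C3=M'] -> C2=M] -> [I,I,M,I]
Op 4: C1 read [C1 read from I: others=['C2=M'] -> C1=S, others downsized to S] -> [I,S,S,I]
Op 5: C0 write [C0 write: invalidate ['C1=S', 'C2=S'] -> C0=M] -> [M,I,I,I]
Op 6: C2 read [C2 read from I: others=['C0=M'] -> C2=S, others downsized to S] -> [S,I,S,I]
Op 7: C1 read [C1 read from I: others=['C0=S', 'C2=S'] -> C1=S, others downsized to S] -> [S,S,S,I]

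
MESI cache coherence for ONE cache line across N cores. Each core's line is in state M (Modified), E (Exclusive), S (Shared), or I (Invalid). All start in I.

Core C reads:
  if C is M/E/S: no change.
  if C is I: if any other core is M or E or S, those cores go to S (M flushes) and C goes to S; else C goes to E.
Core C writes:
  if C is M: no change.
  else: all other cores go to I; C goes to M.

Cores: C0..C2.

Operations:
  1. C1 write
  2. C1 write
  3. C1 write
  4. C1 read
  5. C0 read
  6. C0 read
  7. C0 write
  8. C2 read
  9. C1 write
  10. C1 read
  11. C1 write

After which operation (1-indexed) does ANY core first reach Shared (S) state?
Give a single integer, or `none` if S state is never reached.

Op 1: C1 write [C1 write: invalidate none -> C1=M] -> [I,M,I]
Op 2: C1 write [C1 write: already M (modified), no change] -> [I,M,I]
Op 3: C1 write [C1 write: already M (modified), no change] -> [I,M,I]
Op 4: C1 read [C1 read: already in M, no change] -> [I,M,I]
Op 5: C0 read [C0 read from I: others=['C1=M'] -> C0=S, others downsized to S] -> [S,S,I]
  -> First S state at op 5; remaining ops need not be traced.

Answer: 5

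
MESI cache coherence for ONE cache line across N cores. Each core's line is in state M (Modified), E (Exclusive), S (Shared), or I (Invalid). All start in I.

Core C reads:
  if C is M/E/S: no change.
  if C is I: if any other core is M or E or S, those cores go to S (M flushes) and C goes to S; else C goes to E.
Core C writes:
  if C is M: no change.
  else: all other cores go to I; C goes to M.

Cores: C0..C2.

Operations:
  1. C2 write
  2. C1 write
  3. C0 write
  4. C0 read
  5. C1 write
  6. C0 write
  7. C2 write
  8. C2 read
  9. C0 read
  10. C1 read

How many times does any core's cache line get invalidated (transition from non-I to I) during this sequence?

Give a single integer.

Answer: 5

Derivation:
Op 1: C2 write [C2 write: invalidate none -> C2=M] -> [I,I,M] (invalidations this op: 0; running total: 0)
Op 2: C1 write [C1 write: invalidate ['C2=M'] -> C1=M] -> [I,M,I] (invalidations this op: 1; running total: 1)
Op 3: C0 write [C0 write: invalidate ['C1=M'] -> C0=M] -> [M,I,I] (invalidations this op: 1; running total: 2)
Op 4: C0 read [C0 read: already in M, no change] -> [M,I,I] (invalidations this op: 0; running total: 2)
Op 5: C1 write [C1 write: invalidate ['C0=M'] -> C1=M] -> [I,M,I] (invalidations this op: 1; running total: 3)
Op 6: C0 write [C0 write: invalidate ['C1=M'] -> C0=M] -> [M,I,I] (invalidations this op: 1; running total: 4)
Op 7: C2 write [C2 write: invalidate ['C0=M'] -> C2=M] -> [I,I,M] (invalidations this op: 1; running total: 5)
Op 8: C2 read [C2 read: already in M, no change] -> [I,I,M] (invalidations this op: 0; running total: 5)
Op 9: C0 read [C0 read from I: others=['C2=M'] -> C0=S, others downsized to S] -> [S,I,S] (invalidations this op: 0; running total: 5)
Op 10: C1 read [C1 read from I: others=['C0=S', 'C2=S'] -> C1=S, others downsized to S] -> [S,S,S] (invalidations this op: 0; running total: 5)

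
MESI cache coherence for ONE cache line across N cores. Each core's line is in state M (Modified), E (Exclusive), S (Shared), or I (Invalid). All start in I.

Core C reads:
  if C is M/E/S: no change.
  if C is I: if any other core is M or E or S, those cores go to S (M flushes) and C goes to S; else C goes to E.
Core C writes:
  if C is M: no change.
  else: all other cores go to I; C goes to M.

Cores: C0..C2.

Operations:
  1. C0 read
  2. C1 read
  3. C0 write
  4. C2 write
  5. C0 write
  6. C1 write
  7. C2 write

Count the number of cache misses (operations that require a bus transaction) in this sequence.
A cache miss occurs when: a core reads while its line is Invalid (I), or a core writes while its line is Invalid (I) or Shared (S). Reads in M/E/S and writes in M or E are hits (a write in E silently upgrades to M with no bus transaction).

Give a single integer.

Op 1: C0 read [C0 read from I: no other sharers -> C0=E (exclusive)] -> [E,I,I] [MISS #1: read from I]
Op 2: C1 read [C1 read from I: others=['C0=E'] -> C1=S, others downsized to S] -> [S,S,I] [MISS #2: read from I]
Op 3: C0 write [C0 write: invalidate ['C1=S'] -> C0=M] -> [M,I,I] [MISS #3: write from S]
Op 4: C2 write [C2 write: invalidate ['C0=M'] -> C2=M] -> [I,I,M] [MISS #4: write from I]
Op 5: C0 write [C0 write: invalidate ['C2=M'] -> C0=M] -> [M,I,I] [MISS #5: write from I]
Op 6: C1 write [C1 write: invalidate ['C0=M'] -> C1=M] -> [I,M,I] [MISS #6: write from I]
Op 7: C2 write [C2 write: invalidate ['C1=M'] -> C2=M] -> [I,I,M] [MISS #7: write from I]

Answer: 7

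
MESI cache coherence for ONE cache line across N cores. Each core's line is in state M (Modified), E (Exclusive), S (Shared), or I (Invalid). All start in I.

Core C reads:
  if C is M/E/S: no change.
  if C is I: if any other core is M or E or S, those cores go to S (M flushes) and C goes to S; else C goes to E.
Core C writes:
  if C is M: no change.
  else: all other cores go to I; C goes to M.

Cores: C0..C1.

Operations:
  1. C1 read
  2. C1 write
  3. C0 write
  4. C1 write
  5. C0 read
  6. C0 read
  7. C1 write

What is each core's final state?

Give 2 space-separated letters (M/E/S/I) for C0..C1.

Op 1: C1 read [C1 read from I: no other sharers -> C1=E (exclusive)] -> [I,E]
Op 2: C1 write [C1 write: invalidate none -> C1=M] -> [I,M]
Op 3: C0 write [C0 write: invalidate ['C1=M'] -> C0=M] -> [M,I]
Op 4: C1 write [C1 write: invalidate ['C0=M'] -> C1=M] -> [I,M]
Op 5: C0 read [C0 read from I: others=['C1=M'] -> C0=S, others downsized to S] -> [S,S]
Op 6: C0 read [C0 read: already in S, no change] -> [S,S]
Op 7: C1 write [C1 write: invalidate ['C0=S'] -> C1=M] -> [I,M]

Answer: I M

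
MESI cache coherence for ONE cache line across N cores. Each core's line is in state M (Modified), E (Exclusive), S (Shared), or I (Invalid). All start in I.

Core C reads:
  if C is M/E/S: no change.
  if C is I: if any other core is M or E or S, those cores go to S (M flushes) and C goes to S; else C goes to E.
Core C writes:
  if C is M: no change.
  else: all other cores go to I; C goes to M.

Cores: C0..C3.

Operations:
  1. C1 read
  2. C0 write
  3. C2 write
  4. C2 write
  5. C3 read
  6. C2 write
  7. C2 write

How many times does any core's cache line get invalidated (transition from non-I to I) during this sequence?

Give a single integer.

Answer: 3

Derivation:
Op 1: C1 read [C1 read from I: no other sharers -> C1=E (exclusive)] -> [I,E,I,I] (invalidations this op: 0; running total: 0)
Op 2: C0 write [C0 write: invalidate ['C1=E'] -> C0=M] -> [M,I,I,I] (invalidations this op: 1; running total: 1)
Op 3: C2 write [C2 write: invalidate ['C0=M'] -> C2=M] -> [I,I,M,I] (invalidations this op: 1; running total: 2)
Op 4: C2 write [C2 write: already M (modified), no change] -> [I,I,M,I] (invalidations this op: 0; running total: 2)
Op 5: C3 read [C3 read from I: others=['C2=M'] -> C3=S, others downsized to S] -> [I,I,S,S] (invalidations this op: 0; running total: 2)
Op 6: C2 write [C2 write: invalidate ['C3=S'] -> C2=M] -> [I,I,M,I] (invalidations this op: 1; running total: 3)
Op 7: C2 write [C2 write: already M (modified), no change] -> [I,I,M,I] (invalidations this op: 0; running total: 3)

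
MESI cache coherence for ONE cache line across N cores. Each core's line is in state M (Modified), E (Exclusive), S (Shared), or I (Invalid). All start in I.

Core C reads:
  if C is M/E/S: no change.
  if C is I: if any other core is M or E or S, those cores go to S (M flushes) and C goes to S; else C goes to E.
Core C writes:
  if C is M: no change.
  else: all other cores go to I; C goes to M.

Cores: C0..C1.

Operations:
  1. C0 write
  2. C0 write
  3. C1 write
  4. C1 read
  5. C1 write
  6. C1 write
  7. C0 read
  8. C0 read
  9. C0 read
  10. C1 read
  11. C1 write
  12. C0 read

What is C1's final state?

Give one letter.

Answer: S

Derivation:
Op 1: C0 write [C0 write: invalidate none -> C0=M] -> [M,I]
Op 2: C0 write [C0 write: already M (modified), no change] -> [M,I]
Op 3: C1 write [C1 write: invalidate ['C0=M'] -> C1=M] -> [I,M]
Op 4: C1 read [C1 read: already in M, no change] -> [I,M]
Op 5: C1 write [C1 write: already M (modified), no change] -> [I,M]
Op 6: C1 write [C1 write: already M (modified), no change] -> [I,M]
Op 7: C0 read [C0 read from I: others=['C1=M'] -> C0=S, others downsized to S] -> [S,S]
Op 8: C0 read [C0 read: already in S, no change] -> [S,S]
Op 9: C0 read [C0 read: already in S, no change] -> [S,S]
Op 10: C1 read [C1 read: already in S, no change] -> [S,S]
Op 11: C1 write [C1 write: invalidate ['C0=S'] -> C1=M] -> [I,M]
Op 12: C0 read [C0 read from I: others=['C1=M'] -> C0=S, others downsized to S] -> [S,S]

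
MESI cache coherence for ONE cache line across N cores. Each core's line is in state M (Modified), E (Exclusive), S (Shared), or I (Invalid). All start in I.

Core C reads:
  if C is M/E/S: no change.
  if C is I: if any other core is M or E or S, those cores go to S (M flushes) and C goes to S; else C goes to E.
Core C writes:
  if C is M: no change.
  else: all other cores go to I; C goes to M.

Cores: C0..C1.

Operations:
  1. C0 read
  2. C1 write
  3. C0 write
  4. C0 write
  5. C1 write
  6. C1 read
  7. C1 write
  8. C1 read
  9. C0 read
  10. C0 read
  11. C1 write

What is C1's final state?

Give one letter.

Answer: M

Derivation:
Op 1: C0 read [C0 read from I: no other sharers -> C0=E (exclusive)] -> [E,I]
Op 2: C1 write [C1 write: invalidate ['C0=E'] -> C1=M] -> [I,M]
Op 3: C0 write [C0 write: invalidate ['C1=M'] -> C0=M] -> [M,I]
Op 4: C0 write [C0 write: already M (modified), no change] -> [M,I]
Op 5: C1 write [C1 write: invalidate ['C0=M'] -> C1=M] -> [I,M]
Op 6: C1 read [C1 read: already in M, no change] -> [I,M]
Op 7: C1 write [C1 write: already M (modified), no change] -> [I,M]
Op 8: C1 read [C1 read: already in M, no change] -> [I,M]
Op 9: C0 read [C0 read from I: others=['C1=M'] -> C0=S, others downsized to S] -> [S,S]
Op 10: C0 read [C0 read: already in S, no change] -> [S,S]
Op 11: C1 write [C1 write: invalidate ['C0=S'] -> C1=M] -> [I,M]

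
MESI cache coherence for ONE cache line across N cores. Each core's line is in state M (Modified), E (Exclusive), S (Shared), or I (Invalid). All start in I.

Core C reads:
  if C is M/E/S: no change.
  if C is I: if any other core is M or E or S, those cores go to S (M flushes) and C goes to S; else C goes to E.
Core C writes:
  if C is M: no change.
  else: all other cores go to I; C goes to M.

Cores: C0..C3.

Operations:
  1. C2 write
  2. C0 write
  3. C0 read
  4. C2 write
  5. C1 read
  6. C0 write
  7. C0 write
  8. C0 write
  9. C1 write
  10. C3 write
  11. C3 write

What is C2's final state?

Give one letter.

Answer: I

Derivation:
Op 1: C2 write [C2 write: invalidate none -> C2=M] -> [I,I,M,I]
Op 2: C0 write [C0 write: invalidate ['C2=M'] -> C0=M] -> [M,I,I,I]
Op 3: C0 read [C0 read: already in M, no change] -> [M,I,I,I]
Op 4: C2 write [C2 write: invalidate ['C0=M'] -> C2=M] -> [I,I,M,I]
Op 5: C1 read [C1 read from I: others=['C2=M'] -> C1=S, others downsized to S] -> [I,S,S,I]
Op 6: C0 write [C0 write: invalidate ['C1=S', 'C2=S'] -> C0=M] -> [M,I,I,I]
Op 7: C0 write [C0 write: already M (modified), no change] -> [M,I,I,I]
Op 8: C0 write [C0 write: already M (modified), no change] -> [M,I,I,I]
Op 9: C1 write [C1 write: invalidate ['C0=M'] -> C1=M] -> [I,M,I,I]
Op 10: C3 write [C3 write: invalidate ['C1=M'] -> C3=M] -> [I,I,I,M]
Op 11: C3 write [C3 write: already M (modified), no change] -> [I,I,I,M]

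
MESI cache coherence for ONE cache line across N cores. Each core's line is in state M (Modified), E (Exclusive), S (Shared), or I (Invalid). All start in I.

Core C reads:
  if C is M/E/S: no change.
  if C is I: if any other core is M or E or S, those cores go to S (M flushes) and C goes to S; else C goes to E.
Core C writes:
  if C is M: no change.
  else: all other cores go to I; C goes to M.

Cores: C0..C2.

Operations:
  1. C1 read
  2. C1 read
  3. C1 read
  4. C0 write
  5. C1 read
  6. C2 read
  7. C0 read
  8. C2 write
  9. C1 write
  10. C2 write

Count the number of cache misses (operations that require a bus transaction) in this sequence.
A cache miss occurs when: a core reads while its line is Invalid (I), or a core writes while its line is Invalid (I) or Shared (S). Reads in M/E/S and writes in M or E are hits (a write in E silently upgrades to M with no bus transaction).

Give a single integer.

Op 1: C1 read [C1 read from I: no other sharers -> C1=E (exclusive)] -> [I,E,I] [MISS #1: read from I]
Op 2: C1 read [C1 read: already in E, no change] -> [I,E,I] [hit: read from E]
Op 3: C1 read [C1 read: already in E, no change] -> [I,E,I] [hit: read from E]
Op 4: C0 write [C0 write: invalidate ['C1=E'] -> C0=M] -> [M,I,I] [MISS #2: write from I]
Op 5: C1 read [C1 read from I: others=['C0=M'] -> C1=S, others downsized to S] -> [S,S,I] [MISS #3: read from I]
Op 6: C2 read [C2 read from I: others=['C0=S', 'C1=S'] -> C2=S, others downsized to S] -> [S,S,S] [MISS #4: read from I]
Op 7: C0 read [C0 read: already in S, no change] -> [S,S,S] [hit: read from S]
Op 8: C2 write [C2 write: invalidate ['C0=S', 'C1=S'] -> C2=M] -> [I,I,M] [MISS #5: write from S]
Op 9: C1 write [C1 write: invalidate ['C2=M'] -> C1=M] -> [I,M,I] [MISS #6: write from I]
Op 10: C2 write [C2 write: invalidate ['C1=M'] -> C2=M] -> [I,I,M] [MISS #7: write from I]

Answer: 7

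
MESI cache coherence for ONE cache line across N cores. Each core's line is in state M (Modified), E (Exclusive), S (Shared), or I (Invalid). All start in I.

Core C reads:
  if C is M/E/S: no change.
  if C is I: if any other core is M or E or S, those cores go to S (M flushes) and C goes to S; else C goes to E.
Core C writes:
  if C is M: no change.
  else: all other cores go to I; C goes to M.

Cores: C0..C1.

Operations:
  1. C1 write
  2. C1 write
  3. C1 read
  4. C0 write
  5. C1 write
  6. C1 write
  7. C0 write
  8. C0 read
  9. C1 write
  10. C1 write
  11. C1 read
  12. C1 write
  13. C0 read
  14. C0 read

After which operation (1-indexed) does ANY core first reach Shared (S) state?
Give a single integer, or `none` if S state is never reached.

Op 1: C1 write [C1 write: invalidate none -> C1=M] -> [I,M]
Op 2: C1 write [C1 write: already M (modified), no change] -> [I,M]
Op 3: C1 read [C1 read: already in M, no change] -> [I,M]
Op 4: C0 write [C0 write: invalidate ['C1=M'] -> C0=M] -> [M,I]
Op 5: C1 write [C1 write: invalidate ['C0=M'] -> C1=M] -> [I,M]
Op 6: C1 write [C1 write: already M (modified), no change] -> [I,M]
Op 7: C0 write [C0 write: invalidate ['C1=M'] -> C0=M] -> [M,I]
Op 8: C0 read [C0 read: already in M, no change] -> [M,I]
Op 9: C1 write [C1 write: invalidate ['C0=M'] -> C1=M] -> [I,M]
Op 10: C1 write [C1 write: already M (modified), no change] -> [I,M]
Op 11: C1 read [C1 read: already in M, no change] -> [I,M]
Op 12: C1 write [C1 write: already M (modified), no change] -> [I,M]
Op 13: C0 read [C0 read from I: others=['C1=M'] -> C0=S, others downsized to S] -> [S,S]
  -> First S state at op 13; remaining ops need not be traced.

Answer: 13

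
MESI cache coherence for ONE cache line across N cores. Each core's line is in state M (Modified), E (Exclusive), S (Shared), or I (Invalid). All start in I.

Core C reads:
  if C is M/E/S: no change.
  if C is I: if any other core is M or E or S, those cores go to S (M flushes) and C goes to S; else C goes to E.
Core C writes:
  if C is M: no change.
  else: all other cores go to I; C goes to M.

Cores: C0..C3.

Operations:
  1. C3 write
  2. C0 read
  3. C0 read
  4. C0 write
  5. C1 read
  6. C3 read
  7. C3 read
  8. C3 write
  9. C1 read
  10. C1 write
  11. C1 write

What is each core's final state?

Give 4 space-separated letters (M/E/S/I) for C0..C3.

Op 1: C3 write [C3 write: invalidate none -> C3=M] -> [I,I,I,M]
Op 2: C0 read [C0 read from I: others=['C3=M'] -> C0=S, others downsized to S] -> [S,I,I,S]
Op 3: C0 read [C0 read: already in S, no change] -> [S,I,I,S]
Op 4: C0 write [C0 write: invalidate ['C3=S'] -> C0=M] -> [M,I,I,I]
Op 5: C1 read [C1 read from I: others=['C0=M'] -> C1=S, others downsized to S] -> [S,S,I,I]
Op 6: C3 read [C3 read from I: others=['C0=S', 'C1=S'] -> C3=S, others downsized to S] -> [S,S,I,S]
Op 7: C3 read [C3 read: already in S, no change] -> [S,S,I,S]
Op 8: C3 write [C3 write: invalidate ['C0=S', 'C1=S'] -> C3=M] -> [I,I,I,M]
Op 9: C1 read [C1 read from I: others=['C3=M'] -> C1=S, others downsized to S] -> [I,S,I,S]
Op 10: C1 write [C1 write: invalidate ['C3=S'] -> C1=M] -> [I,M,I,I]
Op 11: C1 write [C1 write: already M (modified), no change] -> [I,M,I,I]

Answer: I M I I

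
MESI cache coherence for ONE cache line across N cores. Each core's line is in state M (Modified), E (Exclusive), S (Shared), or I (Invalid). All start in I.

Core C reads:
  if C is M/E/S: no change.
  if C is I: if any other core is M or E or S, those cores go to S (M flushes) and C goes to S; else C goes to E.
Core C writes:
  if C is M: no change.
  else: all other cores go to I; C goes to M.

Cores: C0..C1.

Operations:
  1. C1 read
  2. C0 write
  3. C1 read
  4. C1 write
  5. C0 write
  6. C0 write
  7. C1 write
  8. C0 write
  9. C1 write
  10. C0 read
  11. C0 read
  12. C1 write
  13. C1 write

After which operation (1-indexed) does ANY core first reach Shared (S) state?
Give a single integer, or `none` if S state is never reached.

Answer: 3

Derivation:
Op 1: C1 read [C1 read from I: no other sharers -> C1=E (exclusive)] -> [I,E]
Op 2: C0 write [C0 write: invalidate ['C1=E'] -> C0=M] -> [M,I]
Op 3: C1 read [C1 read from I: others=['C0=M'] -> C1=S, others downsized to S] -> [S,S]
  -> First S state at op 3; remaining ops need not be traced.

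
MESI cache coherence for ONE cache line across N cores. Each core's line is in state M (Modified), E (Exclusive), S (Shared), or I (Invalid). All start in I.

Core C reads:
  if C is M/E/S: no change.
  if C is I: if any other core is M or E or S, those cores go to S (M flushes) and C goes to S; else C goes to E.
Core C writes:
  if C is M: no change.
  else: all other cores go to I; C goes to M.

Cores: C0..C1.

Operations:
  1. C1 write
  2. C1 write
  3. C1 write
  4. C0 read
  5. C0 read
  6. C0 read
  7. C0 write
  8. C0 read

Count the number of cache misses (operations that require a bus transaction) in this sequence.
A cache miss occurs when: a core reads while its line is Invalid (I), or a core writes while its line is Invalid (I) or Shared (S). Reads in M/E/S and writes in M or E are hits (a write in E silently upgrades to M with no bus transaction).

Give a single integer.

Op 1: C1 write [C1 write: invalidate none -> C1=M] -> [I,M] [MISS #1: write from I]
Op 2: C1 write [C1 write: already M (modified), no change] -> [I,M] [hit: write from M]
Op 3: C1 write [C1 write: already M (modified), no change] -> [I,M] [hit: write from M]
Op 4: C0 read [C0 read from I: others=['C1=M'] -> C0=S, others downsized to S] -> [S,S] [MISS #2: read from I]
Op 5: C0 read [C0 read: already in S, no change] -> [S,S] [hit: read from S]
Op 6: C0 read [C0 read: already in S, no change] -> [S,S] [hit: read from S]
Op 7: C0 write [C0 write: invalidate ['C1=S'] -> C0=M] -> [M,I] [MISS #3: write from S]
Op 8: C0 read [C0 read: already in M, no change] -> [M,I] [hit: read from M]

Answer: 3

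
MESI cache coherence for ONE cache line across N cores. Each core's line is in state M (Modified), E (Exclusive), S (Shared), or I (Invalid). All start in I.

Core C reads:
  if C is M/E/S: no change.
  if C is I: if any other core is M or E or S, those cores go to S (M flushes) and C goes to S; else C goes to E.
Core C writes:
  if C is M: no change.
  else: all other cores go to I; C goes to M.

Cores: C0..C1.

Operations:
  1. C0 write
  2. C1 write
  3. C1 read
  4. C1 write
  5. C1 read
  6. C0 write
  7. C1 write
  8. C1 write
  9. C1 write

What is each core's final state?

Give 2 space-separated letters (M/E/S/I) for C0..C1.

Answer: I M

Derivation:
Op 1: C0 write [C0 write: invalidate none -> C0=M] -> [M,I]
Op 2: C1 write [C1 write: invalidate ['C0=M'] -> C1=M] -> [I,M]
Op 3: C1 read [C1 read: already in M, no change] -> [I,M]
Op 4: C1 write [C1 write: already M (modified), no change] -> [I,M]
Op 5: C1 read [C1 read: already in M, no change] -> [I,M]
Op 6: C0 write [C0 write: invalidate ['C1=M'] -> C0=M] -> [M,I]
Op 7: C1 write [C1 write: invalidate ['C0=M'] -> C1=M] -> [I,M]
Op 8: C1 write [C1 write: already M (modified), no change] -> [I,M]
Op 9: C1 write [C1 write: already M (modified), no change] -> [I,M]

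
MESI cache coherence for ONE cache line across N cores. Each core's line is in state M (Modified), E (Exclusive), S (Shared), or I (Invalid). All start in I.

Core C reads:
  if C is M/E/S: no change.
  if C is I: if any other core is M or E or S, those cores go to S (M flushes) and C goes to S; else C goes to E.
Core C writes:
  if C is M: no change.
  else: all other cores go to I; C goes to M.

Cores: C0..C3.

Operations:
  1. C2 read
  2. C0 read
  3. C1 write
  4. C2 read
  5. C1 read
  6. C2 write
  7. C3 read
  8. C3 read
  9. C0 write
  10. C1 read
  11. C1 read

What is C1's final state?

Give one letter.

Answer: S

Derivation:
Op 1: C2 read [C2 read from I: no other sharers -> C2=E (exclusive)] -> [I,I,E,I]
Op 2: C0 read [C0 read from I: others=['C2=E'] -> C0=S, others downsized to S] -> [S,I,S,I]
Op 3: C1 write [C1 write: invalidate ['C0=S', 'C2=S'] -> C1=M] -> [I,M,I,I]
Op 4: C2 read [C2 read from I: others=['C1=M'] -> C2=S, others downsized to S] -> [I,S,S,I]
Op 5: C1 read [C1 read: already in S, no change] -> [I,S,S,I]
Op 6: C2 write [C2 write: invalidate ['C1=S'] -> C2=M] -> [I,I,M,I]
Op 7: C3 read [C3 read from I: others=['C2=M'] -> C3=S, others downsized to S] -> [I,I,S,S]
Op 8: C3 read [C3 read: already in S, no change] -> [I,I,S,S]
Op 9: C0 write [C0 write: invalidate ['C2=S', 'C3=S'] -> C0=M] -> [M,I,I,I]
Op 10: C1 read [C1 read from I: others=['C0=M'] -> C1=S, others downsized to S] -> [S,S,I,I]
Op 11: C1 read [C1 read: already in S, no change] -> [S,S,I,I]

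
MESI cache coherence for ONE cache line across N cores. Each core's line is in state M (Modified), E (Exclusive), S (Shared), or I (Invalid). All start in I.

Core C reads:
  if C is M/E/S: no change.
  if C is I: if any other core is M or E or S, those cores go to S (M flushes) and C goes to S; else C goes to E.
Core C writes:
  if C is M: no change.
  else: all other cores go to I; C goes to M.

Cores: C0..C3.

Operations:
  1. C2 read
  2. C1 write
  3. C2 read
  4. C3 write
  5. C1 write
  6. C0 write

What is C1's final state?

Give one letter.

Op 1: C2 read [C2 read from I: no other sharers -> C2=E (exclusive)] -> [I,I,E,I]
Op 2: C1 write [C1 write: invalidate ['C2=E'] -> C1=M] -> [I,M,I,I]
Op 3: C2 read [C2 read from I: others=['C1=M'] -> C2=S, others downsized to S] -> [I,S,S,I]
Op 4: C3 write [C3 write: invalidate ['C1=S', 'C2=S'] -> C3=M] -> [I,I,I,M]
Op 5: C1 write [C1 write: invalidate ['C3=M'] -> C1=M] -> [I,M,I,I]
Op 6: C0 write [C0 write: invalidate ['C1=M'] -> C0=M] -> [M,I,I,I]

Answer: I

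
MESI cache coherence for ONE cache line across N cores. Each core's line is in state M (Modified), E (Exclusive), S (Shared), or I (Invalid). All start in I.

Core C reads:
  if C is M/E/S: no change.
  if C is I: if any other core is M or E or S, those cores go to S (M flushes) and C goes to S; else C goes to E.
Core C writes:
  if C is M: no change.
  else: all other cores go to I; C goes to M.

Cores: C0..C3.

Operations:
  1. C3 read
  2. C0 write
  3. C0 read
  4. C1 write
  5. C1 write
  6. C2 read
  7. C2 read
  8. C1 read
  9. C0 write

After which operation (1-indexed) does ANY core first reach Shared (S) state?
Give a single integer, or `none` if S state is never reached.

Answer: 6

Derivation:
Op 1: C3 read [C3 read from I: no other sharers -> C3=E (exclusive)] -> [I,I,I,E]
Op 2: C0 write [C0 write: invalidate ['C3=E'] -> C0=M] -> [M,I,I,I]
Op 3: C0 read [C0 read: already in M, no change] -> [M,I,I,I]
Op 4: C1 write [C1 write: invalidate ['C0=M'] -> C1=M] -> [I,M,I,I]
Op 5: C1 write [C1 write: already M (modified), no change] -> [I,M,I,I]
Op 6: C2 read [C2 read from I: others=['C1=M'] -> C2=S, others downsized to S] -> [I,S,S,I]
  -> First S state at op 6; remaining ops need not be traced.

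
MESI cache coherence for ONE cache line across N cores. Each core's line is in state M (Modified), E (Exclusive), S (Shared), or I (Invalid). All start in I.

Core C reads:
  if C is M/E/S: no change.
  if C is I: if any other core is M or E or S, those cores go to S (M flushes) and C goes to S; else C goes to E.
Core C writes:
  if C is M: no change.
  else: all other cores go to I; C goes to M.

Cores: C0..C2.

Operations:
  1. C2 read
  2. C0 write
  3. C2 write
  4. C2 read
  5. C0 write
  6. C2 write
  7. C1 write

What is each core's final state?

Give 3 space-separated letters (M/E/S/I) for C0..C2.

Op 1: C2 read [C2 read from I: no other sharers -> C2=E (exclusive)] -> [I,I,E]
Op 2: C0 write [C0 write: invalidate ['C2=E'] -> C0=M] -> [M,I,I]
Op 3: C2 write [C2 write: invalidate ['C0=M'] -> C2=M] -> [I,I,M]
Op 4: C2 read [C2 read: already in M, no change] -> [I,I,M]
Op 5: C0 write [C0 write: invalidate ['C2=M'] -> C0=M] -> [M,I,I]
Op 6: C2 write [C2 write: invalidate ['C0=M'] -> C2=M] -> [I,I,M]
Op 7: C1 write [C1 write: invalidate ['C2=M'] -> C1=M] -> [I,M,I]

Answer: I M I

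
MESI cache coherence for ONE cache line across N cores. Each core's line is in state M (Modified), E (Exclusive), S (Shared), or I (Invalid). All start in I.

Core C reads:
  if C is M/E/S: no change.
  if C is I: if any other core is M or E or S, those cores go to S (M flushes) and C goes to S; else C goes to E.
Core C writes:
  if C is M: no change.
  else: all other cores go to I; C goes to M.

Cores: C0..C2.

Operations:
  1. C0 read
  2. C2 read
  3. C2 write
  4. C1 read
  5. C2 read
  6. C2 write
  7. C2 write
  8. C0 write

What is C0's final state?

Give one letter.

Op 1: C0 read [C0 read from I: no other sharers -> C0=E (exclusive)] -> [E,I,I]
Op 2: C2 read [C2 read from I: others=['C0=E'] -> C2=S, others downsized to S] -> [S,I,S]
Op 3: C2 write [C2 write: invalidate ['C0=S'] -> C2=M] -> [I,I,M]
Op 4: C1 read [C1 read from I: others=['C2=M'] -> C1=S, others downsized to S] -> [I,S,S]
Op 5: C2 read [C2 read: already in S, no change] -> [I,S,S]
Op 6: C2 write [C2 write: invalidate ['C1=S'] -> C2=M] -> [I,I,M]
Op 7: C2 write [C2 write: already M (modified), no change] -> [I,I,M]
Op 8: C0 write [C0 write: invalidate ['C2=M'] -> C0=M] -> [M,I,I]

Answer: M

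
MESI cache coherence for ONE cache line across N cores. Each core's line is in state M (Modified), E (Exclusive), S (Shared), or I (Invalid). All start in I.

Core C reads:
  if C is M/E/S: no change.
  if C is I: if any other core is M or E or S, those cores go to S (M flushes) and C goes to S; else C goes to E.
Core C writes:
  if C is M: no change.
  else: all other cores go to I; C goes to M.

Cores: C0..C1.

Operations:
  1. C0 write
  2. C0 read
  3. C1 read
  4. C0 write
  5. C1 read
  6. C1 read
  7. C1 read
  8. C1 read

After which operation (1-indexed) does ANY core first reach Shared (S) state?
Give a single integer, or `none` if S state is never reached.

Op 1: C0 write [C0 write: invalidate none -> C0=M] -> [M,I]
Op 2: C0 read [C0 read: already in M, no change] -> [M,I]
Op 3: C1 read [C1 read from I: others=['C0=M'] -> C1=S, others downsized to S] -> [S,S]
  -> First S state at op 3; remaining ops need not be traced.

Answer: 3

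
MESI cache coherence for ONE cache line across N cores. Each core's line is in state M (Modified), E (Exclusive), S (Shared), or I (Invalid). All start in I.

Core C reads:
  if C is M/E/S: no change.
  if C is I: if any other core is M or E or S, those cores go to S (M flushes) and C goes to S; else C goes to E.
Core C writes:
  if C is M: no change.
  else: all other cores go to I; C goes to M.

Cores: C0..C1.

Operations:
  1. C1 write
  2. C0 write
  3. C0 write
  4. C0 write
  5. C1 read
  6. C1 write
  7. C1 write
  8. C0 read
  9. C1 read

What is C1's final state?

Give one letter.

Op 1: C1 write [C1 write: invalidate none -> C1=M] -> [I,M]
Op 2: C0 write [C0 write: invalidate ['C1=M'] -> C0=M] -> [M,I]
Op 3: C0 write [C0 write: already M (modified), no change] -> [M,I]
Op 4: C0 write [C0 write: already M (modified), no change] -> [M,I]
Op 5: C1 read [C1 read from I: others=['C0=M'] -> C1=S, others downsized to S] -> [S,S]
Op 6: C1 write [C1 write: invalidate ['C0=S'] -> C1=M] -> [I,M]
Op 7: C1 write [C1 write: already M (modified), no change] -> [I,M]
Op 8: C0 read [C0 read from I: others=['C1=M'] -> C0=S, others downsized to S] -> [S,S]
Op 9: C1 read [C1 read: already in S, no change] -> [S,S]

Answer: S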